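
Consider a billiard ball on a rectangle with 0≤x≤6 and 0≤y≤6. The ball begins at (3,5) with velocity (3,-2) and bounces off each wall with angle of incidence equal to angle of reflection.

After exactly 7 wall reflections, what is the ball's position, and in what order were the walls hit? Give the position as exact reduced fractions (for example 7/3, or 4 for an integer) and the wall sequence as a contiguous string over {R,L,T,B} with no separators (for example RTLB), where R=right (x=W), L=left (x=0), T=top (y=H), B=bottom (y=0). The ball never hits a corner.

Final position: (9/2,0)
Wall sequence: RBLRTLB

1. t=1 → R at (6,3); v=(-3,-2)
2. t=3/2 → B at (3/2,0); v=(-3,2)
3. t=1/2 → L at (0,1); v=(3,2)
4. t=2 → R at (6,5); v=(-3,2)
5. t=1/2 → T at (9/2,6); v=(-3,-2)
6. t=3/2 → L at (0,3); v=(3,-2)
7. t=3/2 → B at (9/2,0); v=(3,2)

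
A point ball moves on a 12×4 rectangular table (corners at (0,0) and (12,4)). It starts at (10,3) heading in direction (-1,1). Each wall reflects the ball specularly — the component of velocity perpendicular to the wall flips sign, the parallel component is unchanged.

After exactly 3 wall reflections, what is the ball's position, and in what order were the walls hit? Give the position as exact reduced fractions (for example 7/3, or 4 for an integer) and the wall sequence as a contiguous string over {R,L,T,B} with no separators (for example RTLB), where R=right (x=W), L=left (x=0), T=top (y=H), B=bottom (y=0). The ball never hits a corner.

1. t=1 → T at (9,4); v=(-1,-1)
2. t=4 → B at (5,0); v=(-1,1)
3. t=4 → T at (1,4); v=(-1,-1)

Final position: (1,4)
Wall sequence: TBT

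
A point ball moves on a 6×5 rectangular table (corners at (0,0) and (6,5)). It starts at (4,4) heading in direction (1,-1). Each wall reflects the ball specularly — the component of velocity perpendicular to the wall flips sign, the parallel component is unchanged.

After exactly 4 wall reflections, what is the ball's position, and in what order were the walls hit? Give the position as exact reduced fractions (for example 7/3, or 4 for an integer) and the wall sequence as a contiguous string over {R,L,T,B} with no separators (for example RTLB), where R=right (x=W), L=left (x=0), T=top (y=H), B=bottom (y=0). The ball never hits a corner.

Final position: (1,5)
Wall sequence: RBLT

1. t=2 → R at (6,2); v=(-1,-1)
2. t=2 → B at (4,0); v=(-1,1)
3. t=4 → L at (0,4); v=(1,1)
4. t=1 → T at (1,5); v=(1,-1)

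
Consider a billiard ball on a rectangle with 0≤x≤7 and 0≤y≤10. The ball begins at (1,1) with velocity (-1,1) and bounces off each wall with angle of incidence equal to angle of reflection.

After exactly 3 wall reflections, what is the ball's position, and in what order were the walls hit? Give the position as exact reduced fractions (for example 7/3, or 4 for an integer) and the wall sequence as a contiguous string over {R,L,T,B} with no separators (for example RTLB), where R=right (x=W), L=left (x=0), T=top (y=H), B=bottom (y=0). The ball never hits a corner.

1. t=1 → L at (0,2); v=(1,1)
2. t=7 → R at (7,9); v=(-1,1)
3. t=1 → T at (6,10); v=(-1,-1)

Final position: (6,10)
Wall sequence: LRT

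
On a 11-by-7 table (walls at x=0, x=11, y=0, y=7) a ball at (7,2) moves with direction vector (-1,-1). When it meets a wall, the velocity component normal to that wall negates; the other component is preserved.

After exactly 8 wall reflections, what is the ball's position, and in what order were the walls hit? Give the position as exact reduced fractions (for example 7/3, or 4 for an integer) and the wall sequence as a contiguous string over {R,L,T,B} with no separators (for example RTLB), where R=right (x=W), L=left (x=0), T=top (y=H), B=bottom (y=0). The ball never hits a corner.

Final position: (1,0)
Wall sequence: BLTBRTLB

1. t=2 → B at (5,0); v=(-1,1)
2. t=5 → L at (0,5); v=(1,1)
3. t=2 → T at (2,7); v=(1,-1)
4. t=7 → B at (9,0); v=(1,1)
5. t=2 → R at (11,2); v=(-1,1)
6. t=5 → T at (6,7); v=(-1,-1)
7. t=6 → L at (0,1); v=(1,-1)
8. t=1 → B at (1,0); v=(1,1)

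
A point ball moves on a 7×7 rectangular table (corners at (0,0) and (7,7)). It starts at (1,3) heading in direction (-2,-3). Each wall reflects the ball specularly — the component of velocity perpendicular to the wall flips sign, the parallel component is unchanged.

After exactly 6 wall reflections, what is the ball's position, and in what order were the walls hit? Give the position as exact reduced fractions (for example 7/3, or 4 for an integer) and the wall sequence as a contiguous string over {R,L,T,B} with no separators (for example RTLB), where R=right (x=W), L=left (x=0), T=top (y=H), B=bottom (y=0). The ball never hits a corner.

1. t=1/2 → L at (0,3/2); v=(2,-3)
2. t=1/2 → B at (1,0); v=(2,3)
3. t=7/3 → T at (17/3,7); v=(2,-3)
4. t=2/3 → R at (7,5); v=(-2,-3)
5. t=5/3 → B at (11/3,0); v=(-2,3)
6. t=11/6 → L at (0,11/2); v=(2,3)

Final position: (0,11/2)
Wall sequence: LBTRBL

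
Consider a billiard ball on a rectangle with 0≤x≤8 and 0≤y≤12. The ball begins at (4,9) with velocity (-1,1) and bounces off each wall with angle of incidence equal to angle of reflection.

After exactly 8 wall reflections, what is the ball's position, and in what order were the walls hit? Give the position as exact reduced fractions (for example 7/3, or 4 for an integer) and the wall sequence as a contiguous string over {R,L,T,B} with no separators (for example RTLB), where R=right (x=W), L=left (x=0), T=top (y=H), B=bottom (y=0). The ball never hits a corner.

Final position: (0,3)
Wall sequence: TLRBLTRL

1. t=3 → T at (1,12); v=(-1,-1)
2. t=1 → L at (0,11); v=(1,-1)
3. t=8 → R at (8,3); v=(-1,-1)
4. t=3 → B at (5,0); v=(-1,1)
5. t=5 → L at (0,5); v=(1,1)
6. t=7 → T at (7,12); v=(1,-1)
7. t=1 → R at (8,11); v=(-1,-1)
8. t=8 → L at (0,3); v=(1,-1)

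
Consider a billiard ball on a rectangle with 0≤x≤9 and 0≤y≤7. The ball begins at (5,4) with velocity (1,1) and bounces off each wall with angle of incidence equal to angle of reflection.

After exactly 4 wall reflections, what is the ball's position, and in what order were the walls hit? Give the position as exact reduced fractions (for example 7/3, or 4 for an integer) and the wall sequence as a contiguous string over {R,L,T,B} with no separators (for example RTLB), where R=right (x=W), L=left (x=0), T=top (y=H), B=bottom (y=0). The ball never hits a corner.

Final position: (0,3)
Wall sequence: TRBL

1. t=3 → T at (8,7); v=(1,-1)
2. t=1 → R at (9,6); v=(-1,-1)
3. t=6 → B at (3,0); v=(-1,1)
4. t=3 → L at (0,3); v=(1,1)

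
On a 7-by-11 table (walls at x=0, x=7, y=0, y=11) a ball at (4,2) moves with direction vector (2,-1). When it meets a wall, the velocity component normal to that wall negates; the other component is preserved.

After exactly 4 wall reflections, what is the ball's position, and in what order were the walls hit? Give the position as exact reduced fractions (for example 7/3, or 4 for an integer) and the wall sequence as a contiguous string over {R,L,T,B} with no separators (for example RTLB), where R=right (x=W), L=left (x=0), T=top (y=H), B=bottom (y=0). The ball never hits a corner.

1. t=3/2 → R at (7,1/2); v=(-2,-1)
2. t=1/2 → B at (6,0); v=(-2,1)
3. t=3 → L at (0,3); v=(2,1)
4. t=7/2 → R at (7,13/2); v=(-2,1)

Final position: (7,13/2)
Wall sequence: RBLR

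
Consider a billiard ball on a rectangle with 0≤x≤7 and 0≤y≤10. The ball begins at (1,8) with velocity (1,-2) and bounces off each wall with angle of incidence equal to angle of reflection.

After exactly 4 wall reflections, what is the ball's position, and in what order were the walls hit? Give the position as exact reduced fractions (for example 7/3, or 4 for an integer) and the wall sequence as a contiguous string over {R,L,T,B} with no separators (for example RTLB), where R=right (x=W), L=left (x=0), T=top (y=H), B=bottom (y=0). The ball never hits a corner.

1. t=4 → B at (5,0); v=(1,2)
2. t=2 → R at (7,4); v=(-1,2)
3. t=3 → T at (4,10); v=(-1,-2)
4. t=4 → L at (0,2); v=(1,-2)

Final position: (0,2)
Wall sequence: BRTL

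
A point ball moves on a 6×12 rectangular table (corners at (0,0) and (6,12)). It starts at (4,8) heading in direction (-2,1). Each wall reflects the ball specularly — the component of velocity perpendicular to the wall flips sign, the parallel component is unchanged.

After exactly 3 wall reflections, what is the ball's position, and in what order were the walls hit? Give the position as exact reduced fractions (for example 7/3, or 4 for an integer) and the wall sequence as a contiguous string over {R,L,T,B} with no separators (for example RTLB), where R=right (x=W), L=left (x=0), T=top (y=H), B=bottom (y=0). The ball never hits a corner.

Final position: (6,11)
Wall sequence: LTR

1. t=2 → L at (0,10); v=(2,1)
2. t=2 → T at (4,12); v=(2,-1)
3. t=1 → R at (6,11); v=(-2,-1)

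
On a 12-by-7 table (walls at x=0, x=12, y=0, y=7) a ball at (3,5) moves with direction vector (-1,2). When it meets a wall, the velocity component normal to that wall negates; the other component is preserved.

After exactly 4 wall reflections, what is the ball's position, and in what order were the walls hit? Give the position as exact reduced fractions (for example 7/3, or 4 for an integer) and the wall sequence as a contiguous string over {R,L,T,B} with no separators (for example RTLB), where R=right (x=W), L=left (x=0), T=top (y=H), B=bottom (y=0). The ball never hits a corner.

1. t=1 → T at (2,7); v=(-1,-2)
2. t=2 → L at (0,3); v=(1,-2)
3. t=3/2 → B at (3/2,0); v=(1,2)
4. t=7/2 → T at (5,7); v=(1,-2)

Final position: (5,7)
Wall sequence: TLBT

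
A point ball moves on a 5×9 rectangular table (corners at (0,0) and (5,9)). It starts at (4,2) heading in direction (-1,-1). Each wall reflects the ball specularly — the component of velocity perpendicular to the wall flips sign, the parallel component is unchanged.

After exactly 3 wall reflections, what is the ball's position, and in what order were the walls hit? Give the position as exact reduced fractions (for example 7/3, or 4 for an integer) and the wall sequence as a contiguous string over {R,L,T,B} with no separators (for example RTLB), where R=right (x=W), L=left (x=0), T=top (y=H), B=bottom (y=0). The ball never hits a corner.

1. t=2 → B at (2,0); v=(-1,1)
2. t=2 → L at (0,2); v=(1,1)
3. t=5 → R at (5,7); v=(-1,1)

Final position: (5,7)
Wall sequence: BLR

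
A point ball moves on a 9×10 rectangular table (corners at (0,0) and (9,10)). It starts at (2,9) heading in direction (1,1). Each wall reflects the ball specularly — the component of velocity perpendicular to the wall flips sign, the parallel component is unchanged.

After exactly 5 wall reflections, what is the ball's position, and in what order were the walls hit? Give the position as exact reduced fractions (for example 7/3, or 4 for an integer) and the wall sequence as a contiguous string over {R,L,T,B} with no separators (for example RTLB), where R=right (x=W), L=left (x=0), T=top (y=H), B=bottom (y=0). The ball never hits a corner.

Final position: (5,10)
Wall sequence: TRBLT

1. t=1 → T at (3,10); v=(1,-1)
2. t=6 → R at (9,4); v=(-1,-1)
3. t=4 → B at (5,0); v=(-1,1)
4. t=5 → L at (0,5); v=(1,1)
5. t=5 → T at (5,10); v=(1,-1)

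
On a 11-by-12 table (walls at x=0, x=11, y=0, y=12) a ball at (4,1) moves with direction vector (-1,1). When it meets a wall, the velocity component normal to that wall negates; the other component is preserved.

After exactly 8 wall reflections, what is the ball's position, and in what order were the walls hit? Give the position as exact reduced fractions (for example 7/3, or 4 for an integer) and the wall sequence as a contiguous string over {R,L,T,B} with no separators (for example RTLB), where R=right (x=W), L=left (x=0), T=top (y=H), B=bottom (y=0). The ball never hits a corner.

1. t=4 → L at (0,5); v=(1,1)
2. t=7 → T at (7,12); v=(1,-1)
3. t=4 → R at (11,8); v=(-1,-1)
4. t=8 → B at (3,0); v=(-1,1)
5. t=3 → L at (0,3); v=(1,1)
6. t=9 → T at (9,12); v=(1,-1)
7. t=2 → R at (11,10); v=(-1,-1)
8. t=10 → B at (1,0); v=(-1,1)

Final position: (1,0)
Wall sequence: LTRBLTRB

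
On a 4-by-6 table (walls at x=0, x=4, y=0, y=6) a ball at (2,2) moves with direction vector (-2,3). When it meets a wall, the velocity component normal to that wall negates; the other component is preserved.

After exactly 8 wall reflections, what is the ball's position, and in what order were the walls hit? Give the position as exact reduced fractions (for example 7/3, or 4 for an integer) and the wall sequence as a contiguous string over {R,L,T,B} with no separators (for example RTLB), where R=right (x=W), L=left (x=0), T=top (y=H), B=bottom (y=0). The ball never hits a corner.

1. t=1 → L at (0,5); v=(2,3)
2. t=1/3 → T at (2/3,6); v=(2,-3)
3. t=5/3 → R at (4,1); v=(-2,-3)
4. t=1/3 → B at (10/3,0); v=(-2,3)
5. t=5/3 → L at (0,5); v=(2,3)
6. t=1/3 → T at (2/3,6); v=(2,-3)
7. t=5/3 → R at (4,1); v=(-2,-3)
8. t=1/3 → B at (10/3,0); v=(-2,3)

Final position: (10/3,0)
Wall sequence: LTRBLTRB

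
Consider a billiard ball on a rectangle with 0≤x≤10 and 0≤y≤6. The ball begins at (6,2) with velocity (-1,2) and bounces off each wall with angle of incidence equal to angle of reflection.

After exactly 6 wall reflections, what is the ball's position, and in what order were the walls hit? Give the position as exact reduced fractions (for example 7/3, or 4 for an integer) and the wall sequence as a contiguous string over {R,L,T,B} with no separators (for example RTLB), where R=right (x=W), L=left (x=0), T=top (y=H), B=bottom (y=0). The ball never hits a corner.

Final position: (8,6)
Wall sequence: TBLTBT

1. t=2 → T at (4,6); v=(-1,-2)
2. t=3 → B at (1,0); v=(-1,2)
3. t=1 → L at (0,2); v=(1,2)
4. t=2 → T at (2,6); v=(1,-2)
5. t=3 → B at (5,0); v=(1,2)
6. t=3 → T at (8,6); v=(1,-2)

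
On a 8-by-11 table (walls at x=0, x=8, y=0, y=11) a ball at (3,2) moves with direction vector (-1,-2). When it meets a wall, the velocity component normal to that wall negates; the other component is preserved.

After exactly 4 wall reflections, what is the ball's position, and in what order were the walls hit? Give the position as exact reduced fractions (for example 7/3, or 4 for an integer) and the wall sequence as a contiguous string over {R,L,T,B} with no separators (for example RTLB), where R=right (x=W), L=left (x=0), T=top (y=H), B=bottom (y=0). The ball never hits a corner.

Final position: (8,2)
Wall sequence: BLTR

1. t=1 → B at (2,0); v=(-1,2)
2. t=2 → L at (0,4); v=(1,2)
3. t=7/2 → T at (7/2,11); v=(1,-2)
4. t=9/2 → R at (8,2); v=(-1,-2)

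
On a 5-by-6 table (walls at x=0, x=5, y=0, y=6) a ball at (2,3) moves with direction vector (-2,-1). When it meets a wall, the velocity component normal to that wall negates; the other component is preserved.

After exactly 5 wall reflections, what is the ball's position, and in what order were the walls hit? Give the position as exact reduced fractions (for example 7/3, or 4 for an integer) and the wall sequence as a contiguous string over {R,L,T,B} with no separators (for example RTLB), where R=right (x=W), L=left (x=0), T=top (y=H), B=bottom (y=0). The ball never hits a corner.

Final position: (5,11/2)
Wall sequence: LBRLR

1. t=1 → L at (0,2); v=(2,-1)
2. t=2 → B at (4,0); v=(2,1)
3. t=1/2 → R at (5,1/2); v=(-2,1)
4. t=5/2 → L at (0,3); v=(2,1)
5. t=5/2 → R at (5,11/2); v=(-2,1)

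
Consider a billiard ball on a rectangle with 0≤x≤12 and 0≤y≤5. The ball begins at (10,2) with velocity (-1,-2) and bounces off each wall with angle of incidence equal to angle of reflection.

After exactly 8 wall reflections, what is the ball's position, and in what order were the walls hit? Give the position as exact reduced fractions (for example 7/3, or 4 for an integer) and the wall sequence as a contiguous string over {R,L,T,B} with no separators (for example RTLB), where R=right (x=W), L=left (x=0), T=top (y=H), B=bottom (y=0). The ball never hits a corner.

Final position: (6,0)
Wall sequence: BTBTLBTB

1. t=1 → B at (9,0); v=(-1,2)
2. t=5/2 → T at (13/2,5); v=(-1,-2)
3. t=5/2 → B at (4,0); v=(-1,2)
4. t=5/2 → T at (3/2,5); v=(-1,-2)
5. t=3/2 → L at (0,2); v=(1,-2)
6. t=1 → B at (1,0); v=(1,2)
7. t=5/2 → T at (7/2,5); v=(1,-2)
8. t=5/2 → B at (6,0); v=(1,2)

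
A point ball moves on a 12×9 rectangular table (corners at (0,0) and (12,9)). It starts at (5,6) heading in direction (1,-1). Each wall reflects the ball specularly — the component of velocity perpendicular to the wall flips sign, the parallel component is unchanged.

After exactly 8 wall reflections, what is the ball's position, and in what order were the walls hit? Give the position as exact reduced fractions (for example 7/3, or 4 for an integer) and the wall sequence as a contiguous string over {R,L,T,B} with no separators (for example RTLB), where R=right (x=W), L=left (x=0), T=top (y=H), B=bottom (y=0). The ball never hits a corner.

1. t=6 → B at (11,0); v=(1,1)
2. t=1 → R at (12,1); v=(-1,1)
3. t=8 → T at (4,9); v=(-1,-1)
4. t=4 → L at (0,5); v=(1,-1)
5. t=5 → B at (5,0); v=(1,1)
6. t=7 → R at (12,7); v=(-1,1)
7. t=2 → T at (10,9); v=(-1,-1)
8. t=9 → B at (1,0); v=(-1,1)

Final position: (1,0)
Wall sequence: BRTLBRTB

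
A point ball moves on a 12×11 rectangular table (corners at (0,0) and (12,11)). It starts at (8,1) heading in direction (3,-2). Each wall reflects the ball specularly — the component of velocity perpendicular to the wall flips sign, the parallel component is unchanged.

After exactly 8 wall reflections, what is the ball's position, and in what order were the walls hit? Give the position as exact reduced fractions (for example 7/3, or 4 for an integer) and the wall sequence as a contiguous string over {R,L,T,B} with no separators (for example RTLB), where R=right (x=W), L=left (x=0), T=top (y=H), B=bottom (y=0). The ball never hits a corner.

Final position: (11,11)
Wall sequence: BRLTRBLT

1. t=1/2 → B at (19/2,0); v=(3,2)
2. t=5/6 → R at (12,5/3); v=(-3,2)
3. t=4 → L at (0,29/3); v=(3,2)
4. t=2/3 → T at (2,11); v=(3,-2)
5. t=10/3 → R at (12,13/3); v=(-3,-2)
6. t=13/6 → B at (11/2,0); v=(-3,2)
7. t=11/6 → L at (0,11/3); v=(3,2)
8. t=11/3 → T at (11,11); v=(3,-2)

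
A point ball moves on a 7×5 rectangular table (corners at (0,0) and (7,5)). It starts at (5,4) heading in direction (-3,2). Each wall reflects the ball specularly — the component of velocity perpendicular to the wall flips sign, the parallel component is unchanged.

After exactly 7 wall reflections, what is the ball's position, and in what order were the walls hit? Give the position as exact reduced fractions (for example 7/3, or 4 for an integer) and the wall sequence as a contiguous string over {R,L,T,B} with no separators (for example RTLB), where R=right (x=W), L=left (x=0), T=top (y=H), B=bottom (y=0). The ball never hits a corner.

Final position: (5,0)
Wall sequence: TLBRTLB

1. t=1/2 → T at (7/2,5); v=(-3,-2)
2. t=7/6 → L at (0,8/3); v=(3,-2)
3. t=4/3 → B at (4,0); v=(3,2)
4. t=1 → R at (7,2); v=(-3,2)
5. t=3/2 → T at (5/2,5); v=(-3,-2)
6. t=5/6 → L at (0,10/3); v=(3,-2)
7. t=5/3 → B at (5,0); v=(3,2)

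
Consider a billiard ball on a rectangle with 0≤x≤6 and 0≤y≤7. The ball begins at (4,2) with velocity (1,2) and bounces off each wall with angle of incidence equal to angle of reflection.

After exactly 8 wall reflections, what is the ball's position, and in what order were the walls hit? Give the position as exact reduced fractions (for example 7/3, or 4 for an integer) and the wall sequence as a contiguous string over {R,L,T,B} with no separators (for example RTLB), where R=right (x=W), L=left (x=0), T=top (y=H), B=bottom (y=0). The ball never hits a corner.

Final position: (7/2,7)
Wall sequence: RTBLTBRT

1. t=2 → R at (6,6); v=(-1,2)
2. t=1/2 → T at (11/2,7); v=(-1,-2)
3. t=7/2 → B at (2,0); v=(-1,2)
4. t=2 → L at (0,4); v=(1,2)
5. t=3/2 → T at (3/2,7); v=(1,-2)
6. t=7/2 → B at (5,0); v=(1,2)
7. t=1 → R at (6,2); v=(-1,2)
8. t=5/2 → T at (7/2,7); v=(-1,-2)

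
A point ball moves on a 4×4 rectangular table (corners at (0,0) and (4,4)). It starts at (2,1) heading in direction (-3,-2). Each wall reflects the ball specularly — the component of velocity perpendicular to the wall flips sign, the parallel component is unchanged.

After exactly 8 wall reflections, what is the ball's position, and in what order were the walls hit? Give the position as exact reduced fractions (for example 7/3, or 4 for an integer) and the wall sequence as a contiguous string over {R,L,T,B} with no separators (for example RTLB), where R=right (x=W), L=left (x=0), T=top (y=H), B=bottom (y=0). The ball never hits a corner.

1. t=1/2 → B at (1/2,0); v=(-3,2)
2. t=1/6 → L at (0,1/3); v=(3,2)
3. t=4/3 → R at (4,3); v=(-3,2)
4. t=1/2 → T at (5/2,4); v=(-3,-2)
5. t=5/6 → L at (0,7/3); v=(3,-2)
6. t=7/6 → B at (7/2,0); v=(3,2)
7. t=1/6 → R at (4,1/3); v=(-3,2)
8. t=4/3 → L at (0,3); v=(3,2)

Final position: (0,3)
Wall sequence: BLRTLBRL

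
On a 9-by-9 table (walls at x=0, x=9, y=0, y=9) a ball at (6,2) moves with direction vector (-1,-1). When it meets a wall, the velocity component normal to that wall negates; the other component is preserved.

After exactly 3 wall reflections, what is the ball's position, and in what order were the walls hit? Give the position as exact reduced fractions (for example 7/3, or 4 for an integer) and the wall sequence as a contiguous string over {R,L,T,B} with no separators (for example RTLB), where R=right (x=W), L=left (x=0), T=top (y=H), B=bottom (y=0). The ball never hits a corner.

1. t=2 → B at (4,0); v=(-1,1)
2. t=4 → L at (0,4); v=(1,1)
3. t=5 → T at (5,9); v=(1,-1)

Final position: (5,9)
Wall sequence: BLT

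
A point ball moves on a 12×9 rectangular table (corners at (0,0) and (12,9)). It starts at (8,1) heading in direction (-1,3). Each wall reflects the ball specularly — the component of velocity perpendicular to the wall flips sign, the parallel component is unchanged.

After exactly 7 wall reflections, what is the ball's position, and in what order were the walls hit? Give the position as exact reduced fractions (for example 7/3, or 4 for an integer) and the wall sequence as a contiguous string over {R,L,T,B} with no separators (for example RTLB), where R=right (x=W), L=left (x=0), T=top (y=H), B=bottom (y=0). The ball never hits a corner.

1. t=8/3 → T at (16/3,9); v=(-1,-3)
2. t=3 → B at (7/3,0); v=(-1,3)
3. t=7/3 → L at (0,7); v=(1,3)
4. t=2/3 → T at (2/3,9); v=(1,-3)
5. t=3 → B at (11/3,0); v=(1,3)
6. t=3 → T at (20/3,9); v=(1,-3)
7. t=3 → B at (29/3,0); v=(1,3)

Final position: (29/3,0)
Wall sequence: TBLTBTB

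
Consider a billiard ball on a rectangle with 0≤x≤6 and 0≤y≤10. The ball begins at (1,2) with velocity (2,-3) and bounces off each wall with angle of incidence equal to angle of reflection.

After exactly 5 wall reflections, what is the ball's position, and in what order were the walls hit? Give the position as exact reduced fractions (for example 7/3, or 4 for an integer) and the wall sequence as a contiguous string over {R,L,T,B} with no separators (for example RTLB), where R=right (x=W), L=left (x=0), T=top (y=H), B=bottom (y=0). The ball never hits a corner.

Final position: (11/3,0)
Wall sequence: BRTLB

1. t=2/3 → B at (7/3,0); v=(2,3)
2. t=11/6 → R at (6,11/2); v=(-2,3)
3. t=3/2 → T at (3,10); v=(-2,-3)
4. t=3/2 → L at (0,11/2); v=(2,-3)
5. t=11/6 → B at (11/3,0); v=(2,3)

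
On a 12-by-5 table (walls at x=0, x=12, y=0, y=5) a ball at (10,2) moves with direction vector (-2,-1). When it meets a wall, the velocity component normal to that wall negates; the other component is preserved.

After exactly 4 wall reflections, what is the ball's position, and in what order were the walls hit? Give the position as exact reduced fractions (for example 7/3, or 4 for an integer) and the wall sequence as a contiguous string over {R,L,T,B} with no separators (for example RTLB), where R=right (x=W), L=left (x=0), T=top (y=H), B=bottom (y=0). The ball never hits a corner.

Final position: (12,1)
Wall sequence: BLTR

1. t=2 → B at (6,0); v=(-2,1)
2. t=3 → L at (0,3); v=(2,1)
3. t=2 → T at (4,5); v=(2,-1)
4. t=4 → R at (12,1); v=(-2,-1)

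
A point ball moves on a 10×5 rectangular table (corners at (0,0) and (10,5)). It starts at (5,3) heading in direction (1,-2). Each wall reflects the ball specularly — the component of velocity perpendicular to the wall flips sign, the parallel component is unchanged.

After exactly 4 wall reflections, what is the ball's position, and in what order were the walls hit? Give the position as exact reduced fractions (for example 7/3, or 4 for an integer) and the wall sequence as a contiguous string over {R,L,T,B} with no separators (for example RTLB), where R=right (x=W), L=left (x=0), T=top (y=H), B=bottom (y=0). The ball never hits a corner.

1. t=3/2 → B at (13/2,0); v=(1,2)
2. t=5/2 → T at (9,5); v=(1,-2)
3. t=1 → R at (10,3); v=(-1,-2)
4. t=3/2 → B at (17/2,0); v=(-1,2)

Final position: (17/2,0)
Wall sequence: BTRB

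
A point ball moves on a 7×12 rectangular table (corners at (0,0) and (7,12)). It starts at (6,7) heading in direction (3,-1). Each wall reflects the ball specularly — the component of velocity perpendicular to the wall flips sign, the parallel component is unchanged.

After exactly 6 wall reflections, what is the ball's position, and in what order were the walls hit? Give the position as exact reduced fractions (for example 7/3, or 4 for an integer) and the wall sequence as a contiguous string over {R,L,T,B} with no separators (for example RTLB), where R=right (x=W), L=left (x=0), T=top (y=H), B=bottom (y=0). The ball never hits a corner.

1. t=1/3 → R at (7,20/3); v=(-3,-1)
2. t=7/3 → L at (0,13/3); v=(3,-1)
3. t=7/3 → R at (7,2); v=(-3,-1)
4. t=2 → B at (1,0); v=(-3,1)
5. t=1/3 → L at (0,1/3); v=(3,1)
6. t=7/3 → R at (7,8/3); v=(-3,1)

Final position: (7,8/3)
Wall sequence: RLRBLR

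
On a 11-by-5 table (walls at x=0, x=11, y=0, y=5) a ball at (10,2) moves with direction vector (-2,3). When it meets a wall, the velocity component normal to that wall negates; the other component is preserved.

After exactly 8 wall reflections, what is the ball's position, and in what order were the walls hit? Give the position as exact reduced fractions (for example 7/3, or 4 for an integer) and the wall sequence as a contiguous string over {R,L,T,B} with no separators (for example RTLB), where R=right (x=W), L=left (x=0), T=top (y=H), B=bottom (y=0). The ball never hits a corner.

1. t=1 → T at (8,5); v=(-2,-3)
2. t=5/3 → B at (14/3,0); v=(-2,3)
3. t=5/3 → T at (4/3,5); v=(-2,-3)
4. t=2/3 → L at (0,3); v=(2,-3)
5. t=1 → B at (2,0); v=(2,3)
6. t=5/3 → T at (16/3,5); v=(2,-3)
7. t=5/3 → B at (26/3,0); v=(2,3)
8. t=7/6 → R at (11,7/2); v=(-2,3)

Final position: (11,7/2)
Wall sequence: TBTLBTBR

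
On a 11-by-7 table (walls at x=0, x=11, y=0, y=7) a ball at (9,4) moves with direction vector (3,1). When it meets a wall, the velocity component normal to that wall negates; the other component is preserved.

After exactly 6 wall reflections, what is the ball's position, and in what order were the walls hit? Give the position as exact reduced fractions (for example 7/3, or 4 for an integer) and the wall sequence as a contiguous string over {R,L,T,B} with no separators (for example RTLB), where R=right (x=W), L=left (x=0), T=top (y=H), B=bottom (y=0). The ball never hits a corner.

Final position: (0,5/3)
Wall sequence: RTLRBL

1. t=2/3 → R at (11,14/3); v=(-3,1)
2. t=7/3 → T at (4,7); v=(-3,-1)
3. t=4/3 → L at (0,17/3); v=(3,-1)
4. t=11/3 → R at (11,2); v=(-3,-1)
5. t=2 → B at (5,0); v=(-3,1)
6. t=5/3 → L at (0,5/3); v=(3,1)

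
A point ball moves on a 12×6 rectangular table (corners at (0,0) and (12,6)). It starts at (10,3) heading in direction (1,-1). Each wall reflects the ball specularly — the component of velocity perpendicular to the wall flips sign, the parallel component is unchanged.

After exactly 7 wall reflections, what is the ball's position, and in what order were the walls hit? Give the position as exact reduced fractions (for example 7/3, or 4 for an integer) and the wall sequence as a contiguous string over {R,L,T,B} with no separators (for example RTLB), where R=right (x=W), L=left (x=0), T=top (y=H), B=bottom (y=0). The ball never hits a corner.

Final position: (12,1)
Wall sequence: RBTLBTR

1. t=2 → R at (12,1); v=(-1,-1)
2. t=1 → B at (11,0); v=(-1,1)
3. t=6 → T at (5,6); v=(-1,-1)
4. t=5 → L at (0,1); v=(1,-1)
5. t=1 → B at (1,0); v=(1,1)
6. t=6 → T at (7,6); v=(1,-1)
7. t=5 → R at (12,1); v=(-1,-1)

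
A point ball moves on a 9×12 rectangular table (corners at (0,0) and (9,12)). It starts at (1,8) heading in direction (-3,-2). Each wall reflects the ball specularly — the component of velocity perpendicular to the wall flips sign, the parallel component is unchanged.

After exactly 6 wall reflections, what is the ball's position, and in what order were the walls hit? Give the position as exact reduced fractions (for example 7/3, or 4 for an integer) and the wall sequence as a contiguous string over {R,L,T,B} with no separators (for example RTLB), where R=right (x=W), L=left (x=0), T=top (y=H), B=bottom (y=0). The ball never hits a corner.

Final position: (7,12)
Wall sequence: LRBLRT

1. t=1/3 → L at (0,22/3); v=(3,-2)
2. t=3 → R at (9,4/3); v=(-3,-2)
3. t=2/3 → B at (7,0); v=(-3,2)
4. t=7/3 → L at (0,14/3); v=(3,2)
5. t=3 → R at (9,32/3); v=(-3,2)
6. t=2/3 → T at (7,12); v=(-3,-2)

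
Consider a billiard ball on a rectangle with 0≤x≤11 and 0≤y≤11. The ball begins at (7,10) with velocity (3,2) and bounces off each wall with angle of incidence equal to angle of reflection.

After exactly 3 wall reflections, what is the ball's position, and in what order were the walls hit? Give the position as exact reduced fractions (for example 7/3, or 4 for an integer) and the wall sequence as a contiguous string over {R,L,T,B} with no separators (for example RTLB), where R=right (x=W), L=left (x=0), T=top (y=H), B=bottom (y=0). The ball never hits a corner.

1. t=1/2 → T at (17/2,11); v=(3,-2)
2. t=5/6 → R at (11,28/3); v=(-3,-2)
3. t=11/3 → L at (0,2); v=(3,-2)

Final position: (0,2)
Wall sequence: TRL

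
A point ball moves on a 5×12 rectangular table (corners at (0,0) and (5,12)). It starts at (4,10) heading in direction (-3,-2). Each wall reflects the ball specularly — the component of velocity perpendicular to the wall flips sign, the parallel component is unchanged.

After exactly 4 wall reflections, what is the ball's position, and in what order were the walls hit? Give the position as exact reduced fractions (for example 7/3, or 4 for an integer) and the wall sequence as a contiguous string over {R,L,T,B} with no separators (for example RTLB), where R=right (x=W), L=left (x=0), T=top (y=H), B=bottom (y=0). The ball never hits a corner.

Final position: (1,0)
Wall sequence: LRLB

1. t=4/3 → L at (0,22/3); v=(3,-2)
2. t=5/3 → R at (5,4); v=(-3,-2)
3. t=5/3 → L at (0,2/3); v=(3,-2)
4. t=1/3 → B at (1,0); v=(3,2)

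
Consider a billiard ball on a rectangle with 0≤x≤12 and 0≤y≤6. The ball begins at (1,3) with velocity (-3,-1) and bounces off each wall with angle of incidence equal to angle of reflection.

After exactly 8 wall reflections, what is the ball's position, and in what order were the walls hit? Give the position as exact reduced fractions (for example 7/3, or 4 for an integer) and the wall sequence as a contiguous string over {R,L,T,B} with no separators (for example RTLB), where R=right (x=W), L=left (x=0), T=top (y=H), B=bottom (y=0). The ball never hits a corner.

Final position: (0,4/3)
Wall sequence: LBRLTRBL

1. t=1/3 → L at (0,8/3); v=(3,-1)
2. t=8/3 → B at (8,0); v=(3,1)
3. t=4/3 → R at (12,4/3); v=(-3,1)
4. t=4 → L at (0,16/3); v=(3,1)
5. t=2/3 → T at (2,6); v=(3,-1)
6. t=10/3 → R at (12,8/3); v=(-3,-1)
7. t=8/3 → B at (4,0); v=(-3,1)
8. t=4/3 → L at (0,4/3); v=(3,1)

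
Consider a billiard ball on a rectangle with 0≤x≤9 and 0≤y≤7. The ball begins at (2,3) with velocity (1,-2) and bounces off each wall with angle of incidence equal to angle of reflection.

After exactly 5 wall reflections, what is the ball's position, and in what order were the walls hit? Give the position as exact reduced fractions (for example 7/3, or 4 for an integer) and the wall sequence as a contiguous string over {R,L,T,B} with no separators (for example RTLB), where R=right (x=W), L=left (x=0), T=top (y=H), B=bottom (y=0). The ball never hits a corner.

Final position: (4,7)
Wall sequence: BTRBT

1. t=3/2 → B at (7/2,0); v=(1,2)
2. t=7/2 → T at (7,7); v=(1,-2)
3. t=2 → R at (9,3); v=(-1,-2)
4. t=3/2 → B at (15/2,0); v=(-1,2)
5. t=7/2 → T at (4,7); v=(-1,-2)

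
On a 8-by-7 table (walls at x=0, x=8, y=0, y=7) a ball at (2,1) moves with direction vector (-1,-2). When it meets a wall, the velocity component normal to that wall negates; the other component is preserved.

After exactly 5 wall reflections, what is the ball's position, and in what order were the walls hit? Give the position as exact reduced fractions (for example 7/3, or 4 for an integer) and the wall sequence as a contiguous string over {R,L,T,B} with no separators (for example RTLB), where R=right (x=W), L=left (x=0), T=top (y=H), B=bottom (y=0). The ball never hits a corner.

1. t=1/2 → B at (3/2,0); v=(-1,2)
2. t=3/2 → L at (0,3); v=(1,2)
3. t=2 → T at (2,7); v=(1,-2)
4. t=7/2 → B at (11/2,0); v=(1,2)
5. t=5/2 → R at (8,5); v=(-1,2)

Final position: (8,5)
Wall sequence: BLTBR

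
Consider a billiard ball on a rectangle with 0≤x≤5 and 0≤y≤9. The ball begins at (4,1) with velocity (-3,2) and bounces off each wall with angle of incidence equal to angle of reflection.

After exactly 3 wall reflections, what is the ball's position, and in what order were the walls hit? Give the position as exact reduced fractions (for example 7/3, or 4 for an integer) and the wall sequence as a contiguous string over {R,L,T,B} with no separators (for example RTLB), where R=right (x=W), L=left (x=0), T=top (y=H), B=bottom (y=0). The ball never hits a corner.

1. t=4/3 → L at (0,11/3); v=(3,2)
2. t=5/3 → R at (5,7); v=(-3,2)
3. t=1 → T at (2,9); v=(-3,-2)

Final position: (2,9)
Wall sequence: LRT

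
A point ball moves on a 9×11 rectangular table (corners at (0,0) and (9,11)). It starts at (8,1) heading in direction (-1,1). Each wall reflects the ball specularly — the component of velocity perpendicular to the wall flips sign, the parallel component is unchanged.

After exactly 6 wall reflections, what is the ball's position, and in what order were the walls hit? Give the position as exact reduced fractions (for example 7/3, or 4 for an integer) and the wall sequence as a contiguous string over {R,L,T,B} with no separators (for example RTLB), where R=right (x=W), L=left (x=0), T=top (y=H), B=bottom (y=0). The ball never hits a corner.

Final position: (6,11)
Wall sequence: LTRBLT

1. t=8 → L at (0,9); v=(1,1)
2. t=2 → T at (2,11); v=(1,-1)
3. t=7 → R at (9,4); v=(-1,-1)
4. t=4 → B at (5,0); v=(-1,1)
5. t=5 → L at (0,5); v=(1,1)
6. t=6 → T at (6,11); v=(1,-1)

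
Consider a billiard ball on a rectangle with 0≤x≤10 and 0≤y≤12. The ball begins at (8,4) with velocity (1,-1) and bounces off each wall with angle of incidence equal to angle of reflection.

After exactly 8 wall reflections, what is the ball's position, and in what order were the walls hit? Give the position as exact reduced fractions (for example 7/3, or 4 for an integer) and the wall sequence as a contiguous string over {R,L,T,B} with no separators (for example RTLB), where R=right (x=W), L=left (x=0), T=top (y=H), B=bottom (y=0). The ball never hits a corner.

Final position: (8,12)
Wall sequence: RBLTRBLT

1. t=2 → R at (10,2); v=(-1,-1)
2. t=2 → B at (8,0); v=(-1,1)
3. t=8 → L at (0,8); v=(1,1)
4. t=4 → T at (4,12); v=(1,-1)
5. t=6 → R at (10,6); v=(-1,-1)
6. t=6 → B at (4,0); v=(-1,1)
7. t=4 → L at (0,4); v=(1,1)
8. t=8 → T at (8,12); v=(1,-1)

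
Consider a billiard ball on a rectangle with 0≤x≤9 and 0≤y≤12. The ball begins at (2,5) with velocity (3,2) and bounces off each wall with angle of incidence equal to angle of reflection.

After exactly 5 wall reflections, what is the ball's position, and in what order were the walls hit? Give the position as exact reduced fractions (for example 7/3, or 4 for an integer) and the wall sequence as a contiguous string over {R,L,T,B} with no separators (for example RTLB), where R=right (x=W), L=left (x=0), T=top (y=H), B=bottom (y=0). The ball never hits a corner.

Final position: (11/2,0)
Wall sequence: RTLRB

1. t=7/3 → R at (9,29/3); v=(-3,2)
2. t=7/6 → T at (11/2,12); v=(-3,-2)
3. t=11/6 → L at (0,25/3); v=(3,-2)
4. t=3 → R at (9,7/3); v=(-3,-2)
5. t=7/6 → B at (11/2,0); v=(-3,2)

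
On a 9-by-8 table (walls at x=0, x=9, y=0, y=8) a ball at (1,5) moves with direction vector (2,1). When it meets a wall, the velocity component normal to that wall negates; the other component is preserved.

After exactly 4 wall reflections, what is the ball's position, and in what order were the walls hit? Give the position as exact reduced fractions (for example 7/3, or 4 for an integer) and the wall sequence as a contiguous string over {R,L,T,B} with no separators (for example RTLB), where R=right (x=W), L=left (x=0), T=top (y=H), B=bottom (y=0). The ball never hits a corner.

Final position: (5,0)
Wall sequence: TRLB

1. t=3 → T at (7,8); v=(2,-1)
2. t=1 → R at (9,7); v=(-2,-1)
3. t=9/2 → L at (0,5/2); v=(2,-1)
4. t=5/2 → B at (5,0); v=(2,1)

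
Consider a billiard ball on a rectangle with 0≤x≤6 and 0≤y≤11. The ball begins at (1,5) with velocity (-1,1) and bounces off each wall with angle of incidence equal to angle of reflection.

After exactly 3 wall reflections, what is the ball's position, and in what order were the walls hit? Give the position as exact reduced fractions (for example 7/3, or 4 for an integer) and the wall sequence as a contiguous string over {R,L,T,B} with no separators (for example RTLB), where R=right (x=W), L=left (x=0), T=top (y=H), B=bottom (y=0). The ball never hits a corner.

Final position: (6,10)
Wall sequence: LTR

1. t=1 → L at (0,6); v=(1,1)
2. t=5 → T at (5,11); v=(1,-1)
3. t=1 → R at (6,10); v=(-1,-1)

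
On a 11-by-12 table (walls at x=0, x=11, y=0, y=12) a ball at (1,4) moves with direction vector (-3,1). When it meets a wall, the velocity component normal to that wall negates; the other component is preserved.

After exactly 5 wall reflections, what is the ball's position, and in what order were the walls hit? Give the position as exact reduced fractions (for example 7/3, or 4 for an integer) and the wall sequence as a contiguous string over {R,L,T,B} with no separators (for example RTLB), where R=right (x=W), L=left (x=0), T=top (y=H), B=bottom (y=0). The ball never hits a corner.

Final position: (11,26/3)
Wall sequence: LRLTR

1. t=1/3 → L at (0,13/3); v=(3,1)
2. t=11/3 → R at (11,8); v=(-3,1)
3. t=11/3 → L at (0,35/3); v=(3,1)
4. t=1/3 → T at (1,12); v=(3,-1)
5. t=10/3 → R at (11,26/3); v=(-3,-1)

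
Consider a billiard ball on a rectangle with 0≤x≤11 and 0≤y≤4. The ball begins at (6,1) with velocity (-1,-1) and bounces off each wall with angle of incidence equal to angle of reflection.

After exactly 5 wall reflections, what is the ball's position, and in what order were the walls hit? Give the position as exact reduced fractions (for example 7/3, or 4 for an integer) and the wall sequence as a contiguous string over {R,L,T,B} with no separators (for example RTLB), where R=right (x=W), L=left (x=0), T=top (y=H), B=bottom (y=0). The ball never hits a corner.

1. t=1 → B at (5,0); v=(-1,1)
2. t=4 → T at (1,4); v=(-1,-1)
3. t=1 → L at (0,3); v=(1,-1)
4. t=3 → B at (3,0); v=(1,1)
5. t=4 → T at (7,4); v=(1,-1)

Final position: (7,4)
Wall sequence: BTLBT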